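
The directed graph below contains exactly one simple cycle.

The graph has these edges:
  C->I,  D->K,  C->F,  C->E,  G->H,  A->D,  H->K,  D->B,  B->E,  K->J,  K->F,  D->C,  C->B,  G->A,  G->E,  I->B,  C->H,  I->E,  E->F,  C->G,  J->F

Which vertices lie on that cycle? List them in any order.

A, C, D, G

DFS with gray/black marking from C:
C gray
  B gray
    E gray
      F gray
      F black
    E black
  B black
  H gray
    K gray
      K→F: F black — skip
      J gray
        J→F: F black — skip
      J black
    K black
  H black
  I gray
    I→E: E black — skip
    I→B: B black — skip
  I black
  C→E: E black — skip
  G gray
    A gray
      D gray
        D→C: C is gray → back edge
Back edge closes the cycle C → G → A → D → C; its vertices are {A, C, D, G}.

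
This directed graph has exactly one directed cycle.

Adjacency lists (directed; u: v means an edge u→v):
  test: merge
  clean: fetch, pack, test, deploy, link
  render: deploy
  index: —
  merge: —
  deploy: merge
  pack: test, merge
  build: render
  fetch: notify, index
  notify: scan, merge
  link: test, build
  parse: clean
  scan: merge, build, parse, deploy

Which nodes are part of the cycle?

scan, clean, fetch, parse, notify

DFS with gray/black marking from clean:
clean gray
  fetch gray
    notify gray
      scan gray
        merge gray
        merge black
        build gray
          render gray
            deploy gray
              deploy→merge: merge black — skip
            deploy black
          render black
        build black
        parse gray
          parse→clean: clean is gray → back edge
Back edge closes the cycle clean → fetch → notify → scan → parse → clean; its vertices are {scan, clean, fetch, parse, notify}.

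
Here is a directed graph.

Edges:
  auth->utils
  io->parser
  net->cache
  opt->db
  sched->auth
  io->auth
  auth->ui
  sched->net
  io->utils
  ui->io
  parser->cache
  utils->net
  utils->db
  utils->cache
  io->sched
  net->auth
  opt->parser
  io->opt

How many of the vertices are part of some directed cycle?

6

A vertex is on a directed cycle iff it belongs to a strongly connected component of size ≥ 2 (or has a self-loop).
The vertices on cycles are {io, ui, net, auth, sched, utils} — 6 in total.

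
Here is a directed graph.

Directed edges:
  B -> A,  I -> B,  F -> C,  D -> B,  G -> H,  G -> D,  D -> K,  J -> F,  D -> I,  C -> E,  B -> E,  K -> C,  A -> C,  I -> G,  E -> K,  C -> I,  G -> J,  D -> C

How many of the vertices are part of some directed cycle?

10

A vertex is on a directed cycle iff it belongs to a strongly connected component of size ≥ 2 (or has a self-loop).
The vertices on cycles are {A, B, C, D, E, F, G, I, J, K} — 10 in total.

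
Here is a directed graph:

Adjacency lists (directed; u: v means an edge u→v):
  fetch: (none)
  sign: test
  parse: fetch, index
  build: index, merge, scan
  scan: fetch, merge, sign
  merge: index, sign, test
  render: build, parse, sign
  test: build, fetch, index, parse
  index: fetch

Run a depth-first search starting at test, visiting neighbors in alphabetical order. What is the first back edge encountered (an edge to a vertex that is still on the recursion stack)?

sign→test

DFS from test (visiting neighbors in alphabetical order); mark gray on enter, black on exit:
test gray
  build gray
    index gray
      fetch gray
      fetch black
    index black
    merge gray
      merge→index: index black — skip
      sign gray
        sign→test: test is gray → back edge
First back edge: sign → test.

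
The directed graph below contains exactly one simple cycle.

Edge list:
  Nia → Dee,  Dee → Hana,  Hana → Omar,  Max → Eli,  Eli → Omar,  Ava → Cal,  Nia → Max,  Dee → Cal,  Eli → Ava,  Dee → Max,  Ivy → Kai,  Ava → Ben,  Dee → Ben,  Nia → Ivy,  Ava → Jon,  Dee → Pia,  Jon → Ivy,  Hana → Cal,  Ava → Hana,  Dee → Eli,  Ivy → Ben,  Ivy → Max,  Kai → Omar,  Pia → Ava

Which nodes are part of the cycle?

Ava, Eli, Ivy, Jon, Max

DFS with gray/black marking from Max:
Max gray
  Eli gray
    Omar gray
    Omar black
    Ava gray
      Hana gray
        Cal gray
        Cal black
        Hana→Omar: Omar black — skip
      Hana black
      Jon gray
        Ivy gray
          Ben gray
          Ben black
          Ivy→Max: Max is gray → back edge
Back edge closes the cycle Max → Eli → Ava → Jon → Ivy → Max; its vertices are {Ava, Eli, Ivy, Jon, Max}.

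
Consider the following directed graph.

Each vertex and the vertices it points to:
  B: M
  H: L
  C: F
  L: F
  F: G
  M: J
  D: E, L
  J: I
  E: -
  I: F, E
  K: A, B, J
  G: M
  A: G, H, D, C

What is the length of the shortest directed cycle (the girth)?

5

For each vertex v, BFS finds the shortest path from v back to v.
The shortest such closed walk is J → I → F → G → M → J, length 5.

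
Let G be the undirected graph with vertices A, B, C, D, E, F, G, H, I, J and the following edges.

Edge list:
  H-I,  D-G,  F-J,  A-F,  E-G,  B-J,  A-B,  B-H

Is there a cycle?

DFS, tracking each vertex's parent; an edge to a visited non-parent vertex closes a cycle.
Start from B:
visit B (parent –)
  visit A (parent B)
    A–B: parent, skip
    visit F (parent A)
      F–A: parent, skip
      visit J (parent F)
        J–F: parent, skip
        J–B: B visited and ≠ parent → cycle
Cycle: B – A – F – J – B.

Yes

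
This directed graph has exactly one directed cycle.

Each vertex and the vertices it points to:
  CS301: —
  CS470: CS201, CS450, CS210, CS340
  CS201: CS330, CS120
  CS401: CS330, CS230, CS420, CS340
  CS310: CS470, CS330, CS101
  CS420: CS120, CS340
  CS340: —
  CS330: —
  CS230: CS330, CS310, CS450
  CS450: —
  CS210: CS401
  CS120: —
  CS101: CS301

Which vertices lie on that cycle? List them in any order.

CS210, CS230, CS310, CS401, CS470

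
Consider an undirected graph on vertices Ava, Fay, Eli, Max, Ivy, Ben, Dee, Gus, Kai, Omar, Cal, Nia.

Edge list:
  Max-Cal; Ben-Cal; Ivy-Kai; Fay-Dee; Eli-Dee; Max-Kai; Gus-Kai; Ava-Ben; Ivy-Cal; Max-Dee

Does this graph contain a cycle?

DFS, tracking each vertex's parent; an edge to a visited non-parent vertex closes a cycle.
Start from Eli:
visit Eli (parent –)
  visit Dee (parent Eli)
    Dee–Eli: parent, skip
    visit Max (parent Dee)
      visit Kai (parent Max)
        Kai–Max: parent, skip
        visit Ivy (parent Kai)
          visit Cal (parent Ivy)
            Cal–Max: Max visited and ≠ parent → cycle
Cycle: Max – Kai – Ivy – Cal – Max.

Yes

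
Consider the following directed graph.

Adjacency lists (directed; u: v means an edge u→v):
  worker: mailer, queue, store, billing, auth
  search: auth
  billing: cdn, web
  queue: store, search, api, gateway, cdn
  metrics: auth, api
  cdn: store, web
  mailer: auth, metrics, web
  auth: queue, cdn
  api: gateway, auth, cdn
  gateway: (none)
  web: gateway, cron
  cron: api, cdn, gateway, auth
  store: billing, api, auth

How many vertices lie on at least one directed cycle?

A vertex is on a directed cycle iff it belongs to a strongly connected component of size ≥ 2 (or has a self-loop).
The vertices on cycles are {api, cdn, web, auth, cron, queue, store, search, billing} — 9 in total.

9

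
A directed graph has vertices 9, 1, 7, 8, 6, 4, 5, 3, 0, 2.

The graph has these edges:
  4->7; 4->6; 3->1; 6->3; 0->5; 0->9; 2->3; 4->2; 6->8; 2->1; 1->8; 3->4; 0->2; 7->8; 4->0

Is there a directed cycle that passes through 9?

9 lies on a cycle iff there is a path from 9 back to itself.
Exploring from 9, it never reaches itself; equivalently, its strongly connected component is a singleton.

No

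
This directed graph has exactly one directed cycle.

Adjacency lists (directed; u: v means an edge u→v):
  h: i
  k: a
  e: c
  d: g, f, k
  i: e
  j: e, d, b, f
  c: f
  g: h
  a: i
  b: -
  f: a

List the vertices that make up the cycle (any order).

a, c, e, f, i

DFS with gray/black marking from e:
e gray
  c gray
    f gray
      a gray
        i gray
          i→e: e is gray → back edge
Back edge closes the cycle e → c → f → a → i → e; its vertices are {a, c, e, f, i}.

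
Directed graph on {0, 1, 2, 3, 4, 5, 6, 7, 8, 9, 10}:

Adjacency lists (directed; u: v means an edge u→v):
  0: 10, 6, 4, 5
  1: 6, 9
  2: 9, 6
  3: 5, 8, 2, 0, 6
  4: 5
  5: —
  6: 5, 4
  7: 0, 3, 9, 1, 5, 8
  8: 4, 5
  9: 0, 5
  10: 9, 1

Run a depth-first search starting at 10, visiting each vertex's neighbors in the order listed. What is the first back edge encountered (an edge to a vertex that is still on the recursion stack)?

DFS from 10 (visiting each vertex's neighbors in the order listed); mark gray on enter, black on exit:
10 gray
  9 gray
    0 gray
      0→10: 10 is gray → back edge
First back edge: 0 → 10.

0→10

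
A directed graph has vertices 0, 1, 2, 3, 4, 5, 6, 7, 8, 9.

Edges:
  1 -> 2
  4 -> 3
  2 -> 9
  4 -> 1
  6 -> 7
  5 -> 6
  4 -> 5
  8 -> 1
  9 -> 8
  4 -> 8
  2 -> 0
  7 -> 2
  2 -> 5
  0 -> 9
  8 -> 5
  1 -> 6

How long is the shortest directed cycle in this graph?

4

For each vertex v, BFS finds the shortest path from v back to v.
The shortest such closed walk is 8 → 1 → 2 → 9 → 8, length 4.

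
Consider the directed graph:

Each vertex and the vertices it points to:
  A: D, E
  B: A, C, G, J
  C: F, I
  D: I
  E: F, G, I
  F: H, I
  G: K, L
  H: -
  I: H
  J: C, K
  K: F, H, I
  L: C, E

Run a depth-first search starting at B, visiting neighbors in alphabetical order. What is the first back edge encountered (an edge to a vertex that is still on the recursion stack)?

DFS from B (visiting neighbors in alphabetical order); mark gray on enter, black on exit:
B gray
  A gray
    D gray
      I gray
        H gray
        H black
      I black
    D black
    E gray
      F gray
        F→H: H black — skip
        F→I: I black — skip
      F black
      G gray
        K gray
          K→F: F black — skip
          K→H: H black — skip
          K→I: I black — skip
        K black
        L gray
          C gray
            C→F: F black — skip
            C→I: I black — skip
          C black
          L→E: E is gray → back edge
First back edge: L → E.

L->E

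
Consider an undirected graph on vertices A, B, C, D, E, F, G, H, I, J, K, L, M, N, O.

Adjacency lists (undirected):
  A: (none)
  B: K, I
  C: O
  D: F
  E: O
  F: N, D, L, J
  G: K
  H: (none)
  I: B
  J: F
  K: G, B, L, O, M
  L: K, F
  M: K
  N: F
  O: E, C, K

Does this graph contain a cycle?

DFS, tracking each vertex's parent; an edge to a visited non-parent vertex closes a cycle.
Start from I:
visit I (parent –)
  visit B (parent I)
    visit K (parent B)
      visit G (parent K)
        G–K: parent, skip
      K–B: parent, skip
      visit L (parent K)
        L–K: parent, skip
        visit F (parent L)
          visit N (parent F)
            N–F: parent, skip
          visit D (parent F)
            D–F: parent, skip
          F–L: parent, skip
          visit J (parent F)
            J–F: parent, skip
      visit O (parent K)
        visit E (parent O)
          E–O: parent, skip
        visit C (parent O)
          C–O: parent, skip
        O–K: parent, skip
      visit M (parent K)
        M–K: parent, skip
    B–I: parent, skip
visit A (parent –)
visit H (parent –)
No non-parent visited neighbor found — the graph is a forest.

No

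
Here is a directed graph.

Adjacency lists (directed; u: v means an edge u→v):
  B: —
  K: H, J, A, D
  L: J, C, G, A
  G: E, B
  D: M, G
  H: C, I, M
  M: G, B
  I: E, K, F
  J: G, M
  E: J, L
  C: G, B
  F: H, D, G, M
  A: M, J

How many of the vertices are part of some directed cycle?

11

A vertex is on a directed cycle iff it belongs to a strongly connected component of size ≥ 2 (or has a self-loop).
The vertices on cycles are {A, C, E, F, G, H, I, J, K, L, M} — 11 in total.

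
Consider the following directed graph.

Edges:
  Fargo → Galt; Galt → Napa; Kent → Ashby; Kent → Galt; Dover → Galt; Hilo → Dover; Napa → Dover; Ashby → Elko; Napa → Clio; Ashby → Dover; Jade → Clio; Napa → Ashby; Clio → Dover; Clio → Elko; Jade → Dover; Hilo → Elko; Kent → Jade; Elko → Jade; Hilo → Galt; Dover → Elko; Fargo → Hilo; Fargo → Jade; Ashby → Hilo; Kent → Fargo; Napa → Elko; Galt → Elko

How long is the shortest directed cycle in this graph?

3

For each vertex v, BFS finds the shortest path from v back to v.
The shortest such closed walk is Galt → Napa → Dover → Galt, length 3.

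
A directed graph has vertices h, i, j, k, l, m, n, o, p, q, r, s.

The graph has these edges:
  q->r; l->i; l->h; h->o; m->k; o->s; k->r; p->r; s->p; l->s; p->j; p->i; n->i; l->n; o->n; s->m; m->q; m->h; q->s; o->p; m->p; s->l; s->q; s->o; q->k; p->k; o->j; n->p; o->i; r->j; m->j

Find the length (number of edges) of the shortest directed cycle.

For each vertex v, BFS finds the shortest path from v back to v.
The shortest such closed walk is s → l → s, length 2.

2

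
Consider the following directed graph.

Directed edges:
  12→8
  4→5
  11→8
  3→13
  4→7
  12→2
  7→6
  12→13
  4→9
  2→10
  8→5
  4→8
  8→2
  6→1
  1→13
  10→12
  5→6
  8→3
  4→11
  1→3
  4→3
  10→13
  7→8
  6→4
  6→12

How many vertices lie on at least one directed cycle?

A vertex is on a directed cycle iff it belongs to a strongly connected component of size ≥ 2 (or has a self-loop).
The vertices on cycles are {2, 4, 5, 6, 7, 8, 10, 11, 12} — 9 in total.

9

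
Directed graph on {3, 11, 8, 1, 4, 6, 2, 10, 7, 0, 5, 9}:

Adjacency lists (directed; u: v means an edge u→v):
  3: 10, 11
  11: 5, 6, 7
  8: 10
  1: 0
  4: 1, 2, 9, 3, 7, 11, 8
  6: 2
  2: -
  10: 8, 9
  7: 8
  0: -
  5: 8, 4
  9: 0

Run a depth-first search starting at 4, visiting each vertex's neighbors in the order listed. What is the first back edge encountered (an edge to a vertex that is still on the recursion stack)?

DFS from 4 (visiting each vertex's neighbors in the order listed); mark gray on enter, black on exit:
4 gray
  1 gray
    0 gray
    0 black
  1 black
  2 gray
  2 black
  9 gray
    9→0: 0 black — skip
  9 black
  3 gray
    10 gray
      8 gray
        8→10: 10 is gray → back edge
First back edge: 8 → 10.

8->10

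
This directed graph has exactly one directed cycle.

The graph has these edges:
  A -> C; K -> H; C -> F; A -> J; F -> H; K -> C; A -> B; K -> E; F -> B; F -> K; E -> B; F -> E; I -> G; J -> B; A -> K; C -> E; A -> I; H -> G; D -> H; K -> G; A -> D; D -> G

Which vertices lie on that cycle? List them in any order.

DFS with gray/black marking from K:
K gray
  G gray
  G black
  H gray
    H→G: G black — skip
  H black
  E gray
    B gray
    B black
  E black
  C gray
    C→E: E black — skip
    F gray
      F→H: H black — skip
      F→E: E black — skip
      F→K: K is gray → back edge
Back edge closes the cycle K → C → F → K; its vertices are {C, F, K}.

C, F, K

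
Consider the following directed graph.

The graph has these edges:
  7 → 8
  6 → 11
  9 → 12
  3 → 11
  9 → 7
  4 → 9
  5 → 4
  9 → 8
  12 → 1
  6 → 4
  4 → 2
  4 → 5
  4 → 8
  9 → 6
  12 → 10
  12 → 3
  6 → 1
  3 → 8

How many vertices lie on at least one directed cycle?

4

A vertex is on a directed cycle iff it belongs to a strongly connected component of size ≥ 2 (or has a self-loop).
The vertices on cycles are {4, 5, 6, 9} — 4 in total.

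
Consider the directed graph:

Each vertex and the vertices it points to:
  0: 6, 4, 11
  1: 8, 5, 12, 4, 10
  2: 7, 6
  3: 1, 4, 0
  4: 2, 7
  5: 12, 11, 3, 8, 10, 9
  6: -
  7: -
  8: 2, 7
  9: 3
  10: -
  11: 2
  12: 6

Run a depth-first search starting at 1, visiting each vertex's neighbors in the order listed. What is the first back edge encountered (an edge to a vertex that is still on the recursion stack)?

3->1

DFS from 1 (visiting each vertex's neighbors in the order listed); mark gray on enter, black on exit:
1 gray
  8 gray
    2 gray
      7 gray
      7 black
      6 gray
      6 black
    2 black
    8→7: 7 black — skip
  8 black
  5 gray
    12 gray
      12→6: 6 black — skip
    12 black
    11 gray
      11→2: 2 black — skip
    11 black
    3 gray
      3→1: 1 is gray → back edge
First back edge: 3 → 1.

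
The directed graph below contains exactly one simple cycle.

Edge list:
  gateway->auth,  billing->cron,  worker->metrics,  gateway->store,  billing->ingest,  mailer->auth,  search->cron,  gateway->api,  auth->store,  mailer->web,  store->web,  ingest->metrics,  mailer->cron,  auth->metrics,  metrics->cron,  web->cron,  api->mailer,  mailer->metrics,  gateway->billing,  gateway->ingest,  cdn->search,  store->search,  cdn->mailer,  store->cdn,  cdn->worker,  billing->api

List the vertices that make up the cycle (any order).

cdn, auth, store, mailer

DFS with gray/black marking from store:
store gray
  search gray
    cron gray
    cron black
  search black
  cdn gray
    cdn→search: search black — skip
    mailer gray
      metrics gray
        metrics→cron: cron black — skip
      metrics black
      auth gray
        auth→store: store is gray → back edge
Back edge closes the cycle store → cdn → mailer → auth → store; its vertices are {cdn, auth, store, mailer}.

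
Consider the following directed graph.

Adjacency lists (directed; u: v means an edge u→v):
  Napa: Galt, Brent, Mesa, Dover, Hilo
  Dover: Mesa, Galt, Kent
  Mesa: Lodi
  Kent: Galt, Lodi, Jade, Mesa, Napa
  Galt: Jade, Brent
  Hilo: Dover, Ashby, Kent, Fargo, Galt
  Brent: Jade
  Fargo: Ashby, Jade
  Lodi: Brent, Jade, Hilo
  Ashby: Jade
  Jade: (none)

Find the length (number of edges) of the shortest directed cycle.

For each vertex v, BFS finds the shortest path from v back to v.
The shortest such closed walk is Hilo → Kent → Lodi → Hilo, length 3.

3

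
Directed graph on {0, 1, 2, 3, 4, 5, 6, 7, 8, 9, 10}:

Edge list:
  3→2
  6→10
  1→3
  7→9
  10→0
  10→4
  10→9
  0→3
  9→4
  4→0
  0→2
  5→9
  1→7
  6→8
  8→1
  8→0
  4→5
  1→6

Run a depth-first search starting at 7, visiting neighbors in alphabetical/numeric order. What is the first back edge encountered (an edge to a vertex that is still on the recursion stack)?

DFS from 7 (visiting neighbors in alphabetical/numeric order); mark gray on enter, black on exit:
7 gray
  9 gray
    4 gray
      0 gray
        2 gray
        2 black
        3 gray
          3→2: 2 black — skip
        3 black
      0 black
      5 gray
        5→9: 9 is gray → back edge
First back edge: 5 → 9.

5→9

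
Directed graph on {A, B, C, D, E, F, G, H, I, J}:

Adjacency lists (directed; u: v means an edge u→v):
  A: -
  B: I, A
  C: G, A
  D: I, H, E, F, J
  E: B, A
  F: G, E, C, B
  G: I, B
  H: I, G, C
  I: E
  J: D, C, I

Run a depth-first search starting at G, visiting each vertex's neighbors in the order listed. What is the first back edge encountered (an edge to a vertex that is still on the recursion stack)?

B→I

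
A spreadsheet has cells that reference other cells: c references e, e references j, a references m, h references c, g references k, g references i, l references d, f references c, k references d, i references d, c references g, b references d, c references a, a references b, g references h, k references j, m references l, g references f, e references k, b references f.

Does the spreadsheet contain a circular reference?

DFS with white/gray/black marking, starting from c:
c gray
  g gray
    h gray
      h→c: c is gray → back edge
Back edge found, so a cycle exists: c → g → h → c.

Yes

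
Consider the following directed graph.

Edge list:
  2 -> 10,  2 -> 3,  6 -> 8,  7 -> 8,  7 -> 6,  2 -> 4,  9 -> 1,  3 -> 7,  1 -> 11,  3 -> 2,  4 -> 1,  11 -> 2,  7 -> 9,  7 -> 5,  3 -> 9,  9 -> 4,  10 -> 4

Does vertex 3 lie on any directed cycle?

3 is on a cycle iff 3 can reach itself via ≥1 edge.
3 → 2 → 3 — yes.

Yes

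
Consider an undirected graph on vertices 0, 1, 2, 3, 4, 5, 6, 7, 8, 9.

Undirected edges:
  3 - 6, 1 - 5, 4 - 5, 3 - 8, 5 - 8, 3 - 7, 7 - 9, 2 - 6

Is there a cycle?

No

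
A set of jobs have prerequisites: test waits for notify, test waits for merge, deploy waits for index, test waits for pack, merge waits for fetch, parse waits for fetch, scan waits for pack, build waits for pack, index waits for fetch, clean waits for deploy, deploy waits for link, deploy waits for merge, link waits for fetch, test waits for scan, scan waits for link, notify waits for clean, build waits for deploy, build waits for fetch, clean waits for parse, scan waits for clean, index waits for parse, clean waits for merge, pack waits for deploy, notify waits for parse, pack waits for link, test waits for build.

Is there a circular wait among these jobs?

No

DFS with white/gray/black marking, starting from pack:
pack gray
  link gray
    fetch gray
    fetch black
  link black
  deploy gray
    index gray
      index→fetch: fetch black — skip
      parse gray
        parse→fetch: fetch black — skip
      parse black
    index black
    deploy→link: link black — skip
    merge gray
      merge→fetch: fetch black — skip
    merge black
  deploy black
pack black
clean gray
  clean→merge: merge black — skip
  clean→parse: parse black — skip
  clean→deploy: deploy black — skip
clean black
scan gray
  scan→clean: clean black — skip
  scan→pack: pack black — skip
  scan→link: link black — skip
scan black
test gray
  build gray
    build→pack: pack black — skip
    build→deploy: deploy black — skip
    build→fetch: fetch black — skip
  build black
  test→merge: merge black — skip
  test→pack: pack black — skip
  notify gray
    notify→clean: clean black — skip
    notify→parse: parse black — skip
  notify black
  test→scan: scan black — skip
test black
Every edge goes to a white or black vertex — no back edge, so the graph is acyclic.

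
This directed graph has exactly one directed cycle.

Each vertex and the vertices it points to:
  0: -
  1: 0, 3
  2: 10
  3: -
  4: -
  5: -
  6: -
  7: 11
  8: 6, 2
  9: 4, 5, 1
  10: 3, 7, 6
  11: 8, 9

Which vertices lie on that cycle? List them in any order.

2, 7, 8, 10, 11

DFS with gray/black marking from 7:
7 gray
  11 gray
    8 gray
      6 gray
      6 black
      2 gray
        10 gray
          3 gray
          3 black
          10→7: 7 is gray → back edge
Back edge closes the cycle 7 → 11 → 8 → 2 → 10 → 7; its vertices are {2, 7, 8, 10, 11}.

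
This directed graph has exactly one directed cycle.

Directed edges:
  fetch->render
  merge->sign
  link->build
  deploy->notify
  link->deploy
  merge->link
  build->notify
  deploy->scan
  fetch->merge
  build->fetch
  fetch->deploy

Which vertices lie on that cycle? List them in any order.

DFS with gray/black marking from fetch:
fetch gray
  merge gray
    sign gray
    sign black
    link gray
      build gray
        notify gray
        notify black
        build→fetch: fetch is gray → back edge
Back edge closes the cycle fetch → merge → link → build → fetch; its vertices are {link, build, fetch, merge}.

link, build, fetch, merge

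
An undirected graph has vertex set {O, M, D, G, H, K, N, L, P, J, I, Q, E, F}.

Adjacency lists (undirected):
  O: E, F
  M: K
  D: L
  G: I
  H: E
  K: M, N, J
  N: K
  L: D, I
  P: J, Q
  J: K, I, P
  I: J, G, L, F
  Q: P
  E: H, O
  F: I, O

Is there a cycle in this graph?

No

DFS, tracking each vertex's parent; an edge to a visited non-parent vertex closes a cycle.
Start from E:
visit E (parent –)
  visit H (parent E)
    H–E: parent, skip
  visit O (parent E)
    O–E: parent, skip
    visit F (parent O)
      visit I (parent F)
        visit J (parent I)
          visit K (parent J)
            visit M (parent K)
              M–K: parent, skip
            visit N (parent K)
              N–K: parent, skip
            K–J: parent, skip
          J–I: parent, skip
          visit P (parent J)
            P–J: parent, skip
            visit Q (parent P)
              Q–P: parent, skip
        visit G (parent I)
          G–I: parent, skip
        visit L (parent I)
          visit D (parent L)
            D–L: parent, skip
          L–I: parent, skip
        I–F: parent, skip
      F–O: parent, skip
No non-parent visited neighbor found — the graph is a forest.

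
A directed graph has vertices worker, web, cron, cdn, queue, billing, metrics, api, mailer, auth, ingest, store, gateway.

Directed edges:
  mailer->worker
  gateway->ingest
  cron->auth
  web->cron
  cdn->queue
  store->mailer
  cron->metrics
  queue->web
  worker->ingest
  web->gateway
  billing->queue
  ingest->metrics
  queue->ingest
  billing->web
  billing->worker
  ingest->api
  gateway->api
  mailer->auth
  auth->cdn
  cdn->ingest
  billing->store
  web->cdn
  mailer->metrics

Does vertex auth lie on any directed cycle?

auth is on a cycle iff auth can reach itself via ≥1 edge.
auth → cdn → queue → web → cron → auth — yes.

Yes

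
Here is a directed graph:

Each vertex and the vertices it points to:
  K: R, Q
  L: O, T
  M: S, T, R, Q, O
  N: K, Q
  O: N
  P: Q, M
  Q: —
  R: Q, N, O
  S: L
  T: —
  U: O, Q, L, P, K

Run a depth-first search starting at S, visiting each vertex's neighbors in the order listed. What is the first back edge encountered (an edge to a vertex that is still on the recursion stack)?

R->N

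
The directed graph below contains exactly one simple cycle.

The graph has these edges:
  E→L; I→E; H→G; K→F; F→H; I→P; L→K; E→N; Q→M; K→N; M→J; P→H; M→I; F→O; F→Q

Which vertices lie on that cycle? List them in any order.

DFS with gray/black marking from K:
K gray
  F gray
    H gray
      G gray
      G black
    H black
    Q gray
      M gray
        I gray
          E gray
            N gray
            N black
            L gray
              L→K: K is gray → back edge
Back edge closes the cycle K → F → Q → M → I → E → L → K; its vertices are {E, F, I, K, L, M, Q}.

E, F, I, K, L, M, Q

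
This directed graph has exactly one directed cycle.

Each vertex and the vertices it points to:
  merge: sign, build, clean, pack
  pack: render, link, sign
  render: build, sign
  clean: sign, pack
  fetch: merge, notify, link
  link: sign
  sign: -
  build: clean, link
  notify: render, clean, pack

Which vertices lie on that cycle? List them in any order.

DFS with gray/black marking from pack:
pack gray
  render gray
    build gray
      clean gray
        sign gray
        sign black
        clean→pack: pack is gray → back edge
Back edge closes the cycle pack → render → build → clean → pack; its vertices are {pack, build, clean, render}.

pack, build, clean, render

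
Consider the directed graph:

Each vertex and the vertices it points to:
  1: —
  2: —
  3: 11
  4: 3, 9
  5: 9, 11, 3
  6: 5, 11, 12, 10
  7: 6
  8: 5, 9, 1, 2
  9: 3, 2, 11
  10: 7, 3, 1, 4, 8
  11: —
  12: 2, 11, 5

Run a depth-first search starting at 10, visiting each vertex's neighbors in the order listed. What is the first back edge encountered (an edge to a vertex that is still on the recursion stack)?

6->10

DFS from 10 (visiting each vertex's neighbors in the order listed); mark gray on enter, black on exit:
10 gray
  7 gray
    6 gray
      5 gray
        9 gray
          3 gray
            11 gray
            11 black
          3 black
          2 gray
          2 black
          9→11: 11 black — skip
        9 black
        5→11: 11 black — skip
        5→3: 3 black — skip
      5 black
      6→11: 11 black — skip
      12 gray
        12→2: 2 black — skip
        12→11: 11 black — skip
        12→5: 5 black — skip
      12 black
      6→10: 10 is gray → back edge
First back edge: 6 → 10.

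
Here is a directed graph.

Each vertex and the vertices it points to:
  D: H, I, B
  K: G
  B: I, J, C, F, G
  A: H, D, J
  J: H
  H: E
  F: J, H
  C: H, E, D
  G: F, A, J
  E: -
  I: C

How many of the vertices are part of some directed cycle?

6

A vertex is on a directed cycle iff it belongs to a strongly connected component of size ≥ 2 (or has a self-loop).
The vertices on cycles are {A, B, C, D, G, I} — 6 in total.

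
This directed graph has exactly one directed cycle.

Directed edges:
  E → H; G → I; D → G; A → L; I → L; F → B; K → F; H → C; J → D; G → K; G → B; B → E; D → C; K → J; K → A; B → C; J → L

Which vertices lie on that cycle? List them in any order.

DFS with gray/black marking from G:
G gray
  B gray
    E gray
      H gray
        C gray
        C black
      H black
    E black
    B→C: C black — skip
  B black
  K gray
    A gray
      L gray
      L black
    A black
    J gray
      J→L: L black — skip
      D gray
        D→C: C black — skip
        D→G: G is gray → back edge
Back edge closes the cycle G → K → J → D → G; its vertices are {D, G, J, K}.

D, G, J, K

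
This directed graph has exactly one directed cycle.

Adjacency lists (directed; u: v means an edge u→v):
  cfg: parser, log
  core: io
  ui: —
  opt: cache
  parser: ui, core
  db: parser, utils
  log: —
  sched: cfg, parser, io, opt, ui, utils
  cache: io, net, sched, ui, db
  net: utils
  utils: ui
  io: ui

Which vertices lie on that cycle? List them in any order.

DFS with gray/black marking from cache:
cache gray
  io gray
    ui gray
    ui black
  io black
  net gray
    utils gray
      utils→ui: ui black — skip
    utils black
  net black
  sched gray
    cfg gray
      parser gray
        parser→ui: ui black — skip
        core gray
          core→io: io black — skip
        core black
      parser black
      log gray
      log black
    cfg black
    sched→parser: parser black — skip
    sched→io: io black — skip
    opt gray
      opt→cache: cache is gray → back edge
Back edge closes the cycle cache → sched → opt → cache; its vertices are {opt, cache, sched}.

opt, cache, sched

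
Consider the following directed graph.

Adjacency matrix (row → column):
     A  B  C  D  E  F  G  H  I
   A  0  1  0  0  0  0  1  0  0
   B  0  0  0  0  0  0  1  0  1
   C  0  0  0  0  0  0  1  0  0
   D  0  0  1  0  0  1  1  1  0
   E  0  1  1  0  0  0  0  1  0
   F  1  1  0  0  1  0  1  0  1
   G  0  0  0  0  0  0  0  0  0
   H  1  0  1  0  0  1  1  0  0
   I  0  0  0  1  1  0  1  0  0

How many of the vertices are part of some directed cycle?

A vertex is on a directed cycle iff it belongs to a strongly connected component of size ≥ 2 (or has a self-loop).
The vertices on cycles are {A, B, D, E, F, H, I} — 7 in total.

7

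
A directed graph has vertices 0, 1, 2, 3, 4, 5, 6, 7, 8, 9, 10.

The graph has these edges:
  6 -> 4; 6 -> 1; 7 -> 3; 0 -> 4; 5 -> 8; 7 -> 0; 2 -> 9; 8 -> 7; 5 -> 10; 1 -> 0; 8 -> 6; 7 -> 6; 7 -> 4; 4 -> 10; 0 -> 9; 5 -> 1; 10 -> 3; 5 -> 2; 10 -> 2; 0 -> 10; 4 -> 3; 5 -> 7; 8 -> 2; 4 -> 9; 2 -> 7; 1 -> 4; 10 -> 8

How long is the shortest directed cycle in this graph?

4

For each vertex v, BFS finds the shortest path from v back to v.
The shortest such closed walk is 8 → 6 → 4 → 10 → 8, length 4.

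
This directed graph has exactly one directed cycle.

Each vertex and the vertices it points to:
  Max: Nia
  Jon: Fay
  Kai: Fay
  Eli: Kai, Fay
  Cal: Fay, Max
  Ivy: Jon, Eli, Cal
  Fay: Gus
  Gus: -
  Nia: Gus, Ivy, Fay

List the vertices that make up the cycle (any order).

Cal, Ivy, Max, Nia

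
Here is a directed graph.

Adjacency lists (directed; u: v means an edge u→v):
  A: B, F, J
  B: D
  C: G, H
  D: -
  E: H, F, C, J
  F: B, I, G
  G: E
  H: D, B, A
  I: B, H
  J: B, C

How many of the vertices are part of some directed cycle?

8

A vertex is on a directed cycle iff it belongs to a strongly connected component of size ≥ 2 (or has a self-loop).
The vertices on cycles are {A, C, E, F, G, H, I, J} — 8 in total.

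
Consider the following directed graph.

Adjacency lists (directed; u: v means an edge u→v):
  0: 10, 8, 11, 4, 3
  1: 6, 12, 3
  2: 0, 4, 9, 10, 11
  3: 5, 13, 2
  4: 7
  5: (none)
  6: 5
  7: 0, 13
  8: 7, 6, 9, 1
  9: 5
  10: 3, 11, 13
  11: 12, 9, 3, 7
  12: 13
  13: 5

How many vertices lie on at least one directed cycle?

9

A vertex is on a directed cycle iff it belongs to a strongly connected component of size ≥ 2 (or has a self-loop).
The vertices on cycles are {0, 1, 2, 3, 4, 7, 8, 10, 11} — 9 in total.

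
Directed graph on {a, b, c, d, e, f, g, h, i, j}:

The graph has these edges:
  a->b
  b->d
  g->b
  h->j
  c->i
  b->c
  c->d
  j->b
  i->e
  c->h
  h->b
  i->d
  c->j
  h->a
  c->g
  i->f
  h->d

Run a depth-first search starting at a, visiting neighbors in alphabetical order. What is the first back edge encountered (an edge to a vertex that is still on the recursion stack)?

g→b

DFS from a (visiting neighbors in alphabetical order); mark gray on enter, black on exit:
a gray
  b gray
    c gray
      d gray
      d black
      g gray
        g→b: b is gray → back edge
First back edge: g → b.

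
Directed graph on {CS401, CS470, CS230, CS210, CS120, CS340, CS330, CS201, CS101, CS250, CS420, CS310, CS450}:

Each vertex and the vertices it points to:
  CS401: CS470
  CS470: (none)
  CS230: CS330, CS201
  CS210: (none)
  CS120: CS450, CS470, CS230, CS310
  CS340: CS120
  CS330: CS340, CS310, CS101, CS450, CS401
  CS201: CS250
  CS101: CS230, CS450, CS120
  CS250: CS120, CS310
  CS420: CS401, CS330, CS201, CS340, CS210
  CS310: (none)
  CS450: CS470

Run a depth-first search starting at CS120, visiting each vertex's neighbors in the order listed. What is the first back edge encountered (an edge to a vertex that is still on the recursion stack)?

DFS from CS120 (visiting each vertex's neighbors in the order listed); mark gray on enter, black on exit:
CS120 gray
  CS450 gray
    CS470 gray
    CS470 black
  CS450 black
  CS120→CS470: CS470 black — skip
  CS230 gray
    CS330 gray
      CS340 gray
        CS340→CS120: CS120 is gray → back edge
First back edge: CS340 → CS120.

CS340→CS120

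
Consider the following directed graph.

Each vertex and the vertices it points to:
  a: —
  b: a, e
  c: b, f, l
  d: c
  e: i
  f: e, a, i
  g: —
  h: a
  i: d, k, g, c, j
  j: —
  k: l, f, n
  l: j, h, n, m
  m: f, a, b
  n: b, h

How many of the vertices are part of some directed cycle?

10

A vertex is on a directed cycle iff it belongs to a strongly connected component of size ≥ 2 (or has a self-loop).
The vertices on cycles are {b, c, d, e, f, i, k, l, m, n} — 10 in total.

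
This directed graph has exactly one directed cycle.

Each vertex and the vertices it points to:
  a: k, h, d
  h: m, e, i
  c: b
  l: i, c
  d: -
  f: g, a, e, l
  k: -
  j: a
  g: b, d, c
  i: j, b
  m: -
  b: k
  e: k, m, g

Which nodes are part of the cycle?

DFS with gray/black marking from a:
a gray
  k gray
  k black
  h gray
    m gray
    m black
    e gray
      e→k: k black — skip
      e→m: m black — skip
      g gray
        b gray
          b→k: k black — skip
        b black
        d gray
        d black
        c gray
          c→b: b black — skip
        c black
      g black
    e black
    i gray
      j gray
        j→a: a is gray → back edge
Back edge closes the cycle a → h → i → j → a; its vertices are {a, h, i, j}.

a, h, i, j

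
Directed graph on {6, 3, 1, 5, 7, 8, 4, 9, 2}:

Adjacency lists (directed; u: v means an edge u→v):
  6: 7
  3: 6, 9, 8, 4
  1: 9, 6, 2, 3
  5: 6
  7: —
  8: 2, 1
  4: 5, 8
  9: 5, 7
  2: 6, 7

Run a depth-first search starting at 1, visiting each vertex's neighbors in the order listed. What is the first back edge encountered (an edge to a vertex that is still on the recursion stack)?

DFS from 1 (visiting each vertex's neighbors in the order listed); mark gray on enter, black on exit:
1 gray
  9 gray
    5 gray
      6 gray
        7 gray
        7 black
      6 black
    5 black
    9→7: 7 black — skip
  9 black
  1→6: 6 black — skip
  2 gray
    2→6: 6 black — skip
    2→7: 7 black — skip
  2 black
  3 gray
    3→6: 6 black — skip
    3→9: 9 black — skip
    8 gray
      8→2: 2 black — skip
      8→1: 1 is gray → back edge
First back edge: 8 → 1.

8→1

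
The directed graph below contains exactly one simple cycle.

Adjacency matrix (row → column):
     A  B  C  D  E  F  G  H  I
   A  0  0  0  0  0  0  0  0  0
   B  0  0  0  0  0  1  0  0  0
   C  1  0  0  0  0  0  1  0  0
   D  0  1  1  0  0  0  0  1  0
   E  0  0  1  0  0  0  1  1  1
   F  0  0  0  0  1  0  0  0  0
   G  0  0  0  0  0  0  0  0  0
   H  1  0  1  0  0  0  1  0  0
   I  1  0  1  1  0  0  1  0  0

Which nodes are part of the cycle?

DFS with gray/black marking from D:
D gray
  B gray
    F gray
      E gray
        H gray
          C gray
            A gray
            A black
            G gray
            G black
          C black
          H→A: A black — skip
          H→G: G black — skip
        H black
        E→C: C black — skip
        I gray
          I→A: A black — skip
          I→D: D is gray → back edge
Back edge closes the cycle D → B → F → E → I → D; its vertices are {B, D, E, F, I}.

B, D, E, F, I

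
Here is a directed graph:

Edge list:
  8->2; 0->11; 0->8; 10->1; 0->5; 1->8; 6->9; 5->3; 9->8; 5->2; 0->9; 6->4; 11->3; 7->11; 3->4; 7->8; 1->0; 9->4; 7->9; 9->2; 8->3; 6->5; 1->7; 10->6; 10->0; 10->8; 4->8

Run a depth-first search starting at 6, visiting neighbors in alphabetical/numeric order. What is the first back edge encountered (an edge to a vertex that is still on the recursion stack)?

3→4

DFS from 6 (visiting neighbors in alphabetical/numeric order); mark gray on enter, black on exit:
6 gray
  4 gray
    8 gray
      2 gray
      2 black
      3 gray
        3→4: 4 is gray → back edge
First back edge: 3 → 4.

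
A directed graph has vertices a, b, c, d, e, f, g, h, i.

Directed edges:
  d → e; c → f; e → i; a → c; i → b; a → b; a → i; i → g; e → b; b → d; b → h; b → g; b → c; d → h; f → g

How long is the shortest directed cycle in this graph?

3

For each vertex v, BFS finds the shortest path from v back to v.
The shortest such closed walk is b → d → e → b, length 3.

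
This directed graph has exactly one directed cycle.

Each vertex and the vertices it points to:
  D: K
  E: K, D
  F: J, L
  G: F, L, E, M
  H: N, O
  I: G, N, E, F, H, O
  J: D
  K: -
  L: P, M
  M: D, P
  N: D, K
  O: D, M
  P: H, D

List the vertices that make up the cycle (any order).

DFS with gray/black marking from H:
H gray
  N gray
    D gray
      K gray
      K black
    D black
    N→K: K black — skip
  N black
  O gray
    O→D: D black — skip
    M gray
      M→D: D black — skip
      P gray
        P→H: H is gray → back edge
Back edge closes the cycle H → O → M → P → H; its vertices are {H, M, O, P}.

H, M, O, P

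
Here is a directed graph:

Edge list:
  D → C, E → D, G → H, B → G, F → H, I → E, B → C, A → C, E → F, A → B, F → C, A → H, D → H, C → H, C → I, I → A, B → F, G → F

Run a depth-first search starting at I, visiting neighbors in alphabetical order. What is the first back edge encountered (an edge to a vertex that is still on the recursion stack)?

C→I

DFS from I (visiting neighbors in alphabetical order); mark gray on enter, black on exit:
I gray
  A gray
    B gray
      C gray
        H gray
        H black
        C→I: I is gray → back edge
First back edge: C → I.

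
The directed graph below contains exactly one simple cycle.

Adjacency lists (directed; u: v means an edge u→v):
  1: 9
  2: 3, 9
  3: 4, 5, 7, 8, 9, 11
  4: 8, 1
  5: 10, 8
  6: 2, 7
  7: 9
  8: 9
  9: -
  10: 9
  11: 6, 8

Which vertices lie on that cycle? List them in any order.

2, 3, 6, 11

DFS with gray/black marking from 3:
3 gray
  4 gray
    8 gray
      9 gray
      9 black
    8 black
    1 gray
      1→9: 9 black — skip
    1 black
  4 black
  5 gray
    10 gray
      10→9: 9 black — skip
    10 black
    5→8: 8 black — skip
  5 black
  7 gray
    7→9: 9 black — skip
  7 black
  3→8: 8 black — skip
  3→9: 9 black — skip
  11 gray
    6 gray
      2 gray
        2→3: 3 is gray → back edge
Back edge closes the cycle 3 → 11 → 6 → 2 → 3; its vertices are {2, 3, 6, 11}.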